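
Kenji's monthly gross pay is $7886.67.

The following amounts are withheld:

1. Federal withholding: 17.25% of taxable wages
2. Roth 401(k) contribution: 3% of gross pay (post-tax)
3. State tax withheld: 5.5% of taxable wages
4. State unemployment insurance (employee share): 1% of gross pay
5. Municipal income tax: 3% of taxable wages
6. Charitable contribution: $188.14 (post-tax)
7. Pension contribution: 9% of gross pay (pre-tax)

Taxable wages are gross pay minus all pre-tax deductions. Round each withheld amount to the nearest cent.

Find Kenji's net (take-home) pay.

Pension contribution: $7886.67 × 0.09 = $709.80
Taxable wages = $7886.67 − $709.80 = $7176.87
Municipal income tax: $7176.87 × 0.03 = $215.31
State tax withheld: $7176.87 × 0.055 = $394.73
Federal withholding: $7176.87 × 0.1725 = $1238.01
State unemployment insurance (employee share): $7886.67 × 0.01 = $78.87
Charitable contribution: $188.14
Roth 401(k) contribution: $7886.67 × 0.03 = $236.60
Total deductions = $709.80 + $215.31 + $394.73 + $1238.01 + $78.87 + $188.14 + $236.60 = $3061.46
Net pay = $7886.67 − $3061.46 = $4825.21

$4825.21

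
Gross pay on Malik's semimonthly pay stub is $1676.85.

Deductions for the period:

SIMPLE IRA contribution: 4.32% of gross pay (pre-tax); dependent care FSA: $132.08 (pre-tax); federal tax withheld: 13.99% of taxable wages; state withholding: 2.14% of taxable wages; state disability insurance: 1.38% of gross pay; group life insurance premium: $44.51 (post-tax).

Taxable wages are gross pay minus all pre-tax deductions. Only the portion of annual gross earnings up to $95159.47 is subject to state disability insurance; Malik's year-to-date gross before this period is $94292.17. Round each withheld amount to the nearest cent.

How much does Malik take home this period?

SIMPLE IRA contribution: $1676.85 × 0.0432 = $72.44
Dependent care FSA: $132.08
Pre-tax total = $72.44 + $132.08 = $204.52
Taxable wages = $1676.85 − $204.52 = $1472.33
Federal tax withheld: $1472.33 × 0.1399 = $205.98
State withholding: $1472.33 × 0.0214 = $31.51
State disability insurance: only $95159.47 − $94292.17 = $867.30 of this check is subject → $867.30 × 0.0138 = $11.97
Group life insurance premium: $44.51
Total deductions = $72.44 + $132.08 + $205.98 + $31.51 + $11.97 + $44.51 = $498.49
Net pay = $1676.85 − $498.49 = $1178.36

$1178.36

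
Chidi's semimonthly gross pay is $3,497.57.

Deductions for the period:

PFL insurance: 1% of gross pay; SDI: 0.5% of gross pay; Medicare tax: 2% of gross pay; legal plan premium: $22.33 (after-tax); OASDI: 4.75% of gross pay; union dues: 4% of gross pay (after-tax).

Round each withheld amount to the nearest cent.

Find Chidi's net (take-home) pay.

OASDI: $3,497.57 × 0.0475 = $166.13
Medicare tax: $3,497.57 × 0.02 = $69.95
SDI: $3,497.57 × 0.005 = $17.49
PFL insurance: $3,497.57 × 0.01 = $34.98
Legal plan premium: $22.33
Union dues: $3,497.57 × 0.04 = $139.90
Total deductions = $166.13 + $69.95 + $17.49 + $34.98 + $22.33 + $139.90 = $450.78
Net pay = $3,497.57 − $450.78 = $3,046.79

$3,046.79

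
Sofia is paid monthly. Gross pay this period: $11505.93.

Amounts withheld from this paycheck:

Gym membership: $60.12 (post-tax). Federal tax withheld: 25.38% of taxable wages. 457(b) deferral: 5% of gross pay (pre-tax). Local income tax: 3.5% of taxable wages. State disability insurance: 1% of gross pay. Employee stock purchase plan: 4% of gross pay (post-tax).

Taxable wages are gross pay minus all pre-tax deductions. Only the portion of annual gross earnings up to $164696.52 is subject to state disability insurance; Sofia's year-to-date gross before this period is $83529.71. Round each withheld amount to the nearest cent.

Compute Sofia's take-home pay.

$7138.45

457(b) deferral: $11505.93 × 0.05 = $575.30
Taxable wages = $11505.93 − $575.30 = $10930.63
Federal tax withheld: $10930.63 × 0.2538 = $2774.19
Local income tax: $10930.63 × 0.035 = $382.57
State disability insurance: cap not yet reached, full $11505.93 is subject → $11505.93 × 0.01 = $115.06
Employee stock purchase plan: $11505.93 × 0.04 = $460.24
Gym membership: $60.12
Total deductions = $575.30 + $2774.19 + $382.57 + $115.06 + $460.24 + $60.12 = $4367.48
Net pay = $11505.93 − $4367.48 = $7138.45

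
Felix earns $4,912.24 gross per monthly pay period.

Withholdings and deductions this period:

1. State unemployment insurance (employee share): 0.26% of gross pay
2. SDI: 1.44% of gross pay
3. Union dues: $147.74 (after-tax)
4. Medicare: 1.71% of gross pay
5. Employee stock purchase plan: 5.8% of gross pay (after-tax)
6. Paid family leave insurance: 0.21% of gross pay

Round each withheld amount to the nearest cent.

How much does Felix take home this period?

Medicare: $4,912.24 × 0.0171 = $84.00
State unemployment insurance (employee share): $4,912.24 × 0.0026 = $12.77
SDI: $4,912.24 × 0.0144 = $70.74
Paid family leave insurance: $4,912.24 × 0.0021 = $10.32
Union dues: $147.74
Employee stock purchase plan: $4,912.24 × 0.058 = $284.91
Total deductions = $84.00 + $12.77 + $70.74 + $10.32 + $147.74 + $284.91 = $610.48
Net pay = $4,912.24 − $610.48 = $4,301.76

$4,301.76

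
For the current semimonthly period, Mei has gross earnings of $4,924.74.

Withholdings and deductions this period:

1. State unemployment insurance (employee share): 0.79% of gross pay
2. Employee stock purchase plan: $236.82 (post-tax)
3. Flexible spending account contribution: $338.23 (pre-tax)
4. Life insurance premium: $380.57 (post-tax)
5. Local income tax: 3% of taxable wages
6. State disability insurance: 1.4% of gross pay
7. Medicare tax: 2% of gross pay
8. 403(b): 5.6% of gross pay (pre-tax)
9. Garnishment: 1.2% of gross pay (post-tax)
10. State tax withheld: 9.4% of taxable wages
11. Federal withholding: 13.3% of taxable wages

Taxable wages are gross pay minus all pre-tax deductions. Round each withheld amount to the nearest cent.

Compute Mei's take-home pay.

$2,320.02

403(b): $4,924.74 × 0.056 = $275.79
Flexible spending account contribution: $338.23
Pre-tax total = $275.79 + $338.23 = $614.02
Taxable wages = $4,924.74 − $614.02 = $4,310.72
State tax withheld: $4,310.72 × 0.094 = $405.21
Local income tax: $4,310.72 × 0.03 = $129.32
Federal withholding: $4,310.72 × 0.133 = $573.33
Medicare tax: $4,924.74 × 0.02 = $98.49
State disability insurance: $4,924.74 × 0.014 = $68.95
State unemployment insurance (employee share): $4,924.74 × 0.0079 = $38.91
Life insurance premium: $380.57
Employee stock purchase plan: $236.82
Garnishment: $4,924.74 × 0.012 = $59.10
Total deductions = $275.79 + $338.23 + $405.21 + $129.32 + $573.33 + $98.49 + $68.95 + $38.91 + $380.57 + $236.82 + $59.10 = $2,604.72
Net pay = $4,924.74 − $2,604.72 = $2,320.02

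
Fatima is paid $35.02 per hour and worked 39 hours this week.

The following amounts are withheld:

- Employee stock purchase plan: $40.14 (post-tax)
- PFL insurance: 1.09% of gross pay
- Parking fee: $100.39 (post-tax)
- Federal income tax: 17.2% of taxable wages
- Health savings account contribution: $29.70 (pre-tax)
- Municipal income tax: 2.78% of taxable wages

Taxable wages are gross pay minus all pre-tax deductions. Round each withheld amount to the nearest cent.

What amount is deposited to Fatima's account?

$913.71

Gross pay: 39 × $35.02 = $1,365.78
Health savings account contribution: $29.70
Taxable wages = $1,365.78 − $29.70 = $1,336.08
Municipal income tax: $1,336.08 × 0.0278 = $37.14
Federal income tax: $1,336.08 × 0.172 = $229.81
PFL insurance: $1,365.78 × 0.0109 = $14.89
Employee stock purchase plan: $40.14
Parking fee: $100.39
Total deductions = $29.70 + $37.14 + $229.81 + $14.89 + $40.14 + $100.39 = $452.07
Net pay = $1,365.78 − $452.07 = $913.71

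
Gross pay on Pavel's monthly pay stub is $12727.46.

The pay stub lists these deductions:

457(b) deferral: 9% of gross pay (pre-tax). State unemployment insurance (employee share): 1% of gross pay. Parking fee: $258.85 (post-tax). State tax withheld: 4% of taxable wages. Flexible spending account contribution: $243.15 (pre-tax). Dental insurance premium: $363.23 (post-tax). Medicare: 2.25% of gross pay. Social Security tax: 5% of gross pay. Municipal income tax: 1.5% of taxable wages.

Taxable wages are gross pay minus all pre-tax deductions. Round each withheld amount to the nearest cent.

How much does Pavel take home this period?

Flexible spending account contribution: $243.15
457(b) deferral: $12727.46 × 0.09 = $1145.47
Pre-tax total = $243.15 + $1145.47 = $1388.62
Taxable wages = $12727.46 − $1388.62 = $11338.84
State tax withheld: $11338.84 × 0.04 = $453.55
Municipal income tax: $11338.84 × 0.015 = $170.08
State unemployment insurance (employee share): $12727.46 × 0.01 = $127.27
Social Security tax: $12727.46 × 0.05 = $636.37
Medicare: $12727.46 × 0.0225 = $286.37
Dental insurance premium: $363.23
Parking fee: $258.85
Total deductions = $243.15 + $1145.47 + $453.55 + $170.08 + $127.27 + $636.37 + $286.37 + $363.23 + $258.85 = $3684.34
Net pay = $12727.46 − $3684.34 = $9043.12

$9043.12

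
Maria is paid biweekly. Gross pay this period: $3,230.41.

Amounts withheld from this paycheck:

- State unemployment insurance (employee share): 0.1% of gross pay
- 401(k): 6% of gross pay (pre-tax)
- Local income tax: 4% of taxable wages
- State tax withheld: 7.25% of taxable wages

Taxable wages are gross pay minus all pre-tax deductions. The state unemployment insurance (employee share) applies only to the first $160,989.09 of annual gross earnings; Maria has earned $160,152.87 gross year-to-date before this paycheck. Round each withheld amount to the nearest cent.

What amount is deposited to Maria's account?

401(k): $3,230.41 × 0.06 = $193.82
Taxable wages = $3,230.41 − $193.82 = $3,036.59
State tax withheld: $3,036.59 × 0.0725 = $220.15
Local income tax: $3,036.59 × 0.04 = $121.46
State unemployment insurance (employee share): only $160,989.09 − $160,152.87 = $836.22 of this check is subject → $836.22 × 0.001 = $0.84
Total deductions = $193.82 + $220.15 + $121.46 + $0.84 = $536.27
Net pay = $3,230.41 − $536.27 = $2,694.14

$2,694.14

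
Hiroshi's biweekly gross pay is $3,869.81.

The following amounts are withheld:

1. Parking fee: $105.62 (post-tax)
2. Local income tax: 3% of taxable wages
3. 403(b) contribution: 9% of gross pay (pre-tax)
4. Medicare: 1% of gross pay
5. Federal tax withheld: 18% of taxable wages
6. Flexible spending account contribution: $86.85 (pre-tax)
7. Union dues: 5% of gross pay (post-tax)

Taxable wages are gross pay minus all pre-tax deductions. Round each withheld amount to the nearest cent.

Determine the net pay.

Flexible spending account contribution: $86.85
403(b) contribution: $3,869.81 × 0.09 = $348.28
Pre-tax total = $86.85 + $348.28 = $435.13
Taxable wages = $3,869.81 − $435.13 = $3,434.68
Local income tax: $3,434.68 × 0.03 = $103.04
Federal tax withheld: $3,434.68 × 0.18 = $618.24
Medicare: $3,869.81 × 0.01 = $38.70
Parking fee: $105.62
Union dues: $3,869.81 × 0.05 = $193.49
Total deductions = $86.85 + $348.28 + $103.04 + $618.24 + $38.70 + $105.62 + $193.49 = $1,494.22
Net pay = $3,869.81 − $1,494.22 = $2,375.59

$2,375.59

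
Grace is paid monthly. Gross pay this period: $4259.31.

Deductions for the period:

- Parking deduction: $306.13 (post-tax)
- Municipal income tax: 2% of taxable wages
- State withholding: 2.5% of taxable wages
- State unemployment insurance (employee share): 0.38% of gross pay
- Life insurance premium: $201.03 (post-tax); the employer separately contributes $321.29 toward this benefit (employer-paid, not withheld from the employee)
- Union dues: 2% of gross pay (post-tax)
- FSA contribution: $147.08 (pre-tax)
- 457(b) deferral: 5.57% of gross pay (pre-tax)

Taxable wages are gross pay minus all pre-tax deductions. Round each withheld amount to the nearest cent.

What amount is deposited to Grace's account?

FSA contribution: $147.08
457(b) deferral: $4259.31 × 0.0557 = $237.24
Pre-tax total = $147.08 + $237.24 = $384.32
Taxable wages = $4259.31 − $384.32 = $3874.99
State withholding: $3874.99 × 0.025 = $96.87
Municipal income tax: $3874.99 × 0.02 = $77.50
State unemployment insurance (employee share): $4259.31 × 0.0038 = $16.19
Life insurance premium: $201.03
Union dues: $4259.31 × 0.02 = $85.19
Parking deduction: $306.13
(Employer's $321.29 toward life insurance premium is not withheld from the employee.)
Total deductions = $147.08 + $237.24 + $96.87 + $77.50 + $16.19 + $201.03 + $85.19 + $306.13 = $1167.23
Net pay = $4259.31 − $1167.23 = $3092.08

$3092.08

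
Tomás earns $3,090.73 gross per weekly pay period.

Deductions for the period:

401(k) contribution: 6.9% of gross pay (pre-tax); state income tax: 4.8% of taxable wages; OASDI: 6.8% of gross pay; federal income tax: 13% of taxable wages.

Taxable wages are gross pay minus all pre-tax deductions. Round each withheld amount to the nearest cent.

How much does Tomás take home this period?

$2,155.11

401(k) contribution: $3,090.73 × 0.069 = $213.26
Taxable wages = $3,090.73 − $213.26 = $2,877.47
Federal income tax: $2,877.47 × 0.13 = $374.07
State income tax: $2,877.47 × 0.048 = $138.12
OASDI: $3,090.73 × 0.068 = $210.17
Total deductions = $213.26 + $374.07 + $138.12 + $210.17 = $935.62
Net pay = $3,090.73 − $935.62 = $2,155.11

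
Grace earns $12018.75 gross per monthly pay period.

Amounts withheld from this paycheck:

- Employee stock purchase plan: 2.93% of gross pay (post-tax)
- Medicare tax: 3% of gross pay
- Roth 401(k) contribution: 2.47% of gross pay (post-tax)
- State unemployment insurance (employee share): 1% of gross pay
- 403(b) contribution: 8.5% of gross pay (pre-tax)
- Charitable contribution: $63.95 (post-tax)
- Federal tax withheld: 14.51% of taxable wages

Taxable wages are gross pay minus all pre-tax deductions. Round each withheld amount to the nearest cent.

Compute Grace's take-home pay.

403(b) contribution: $12018.75 × 0.085 = $1021.59
Taxable wages = $12018.75 − $1021.59 = $10997.16
Federal tax withheld: $10997.16 × 0.1451 = $1595.69
Medicare tax: $12018.75 × 0.03 = $360.56
State unemployment insurance (employee share): $12018.75 × 0.01 = $120.19
Charitable contribution: $63.95
Employee stock purchase plan: $12018.75 × 0.0293 = $352.15
Roth 401(k) contribution: $12018.75 × 0.0247 = $296.86
Total deductions = $1021.59 + $1595.69 + $360.56 + $120.19 + $63.95 + $352.15 + $296.86 = $3810.99
Net pay = $12018.75 − $3810.99 = $8207.76

$8207.76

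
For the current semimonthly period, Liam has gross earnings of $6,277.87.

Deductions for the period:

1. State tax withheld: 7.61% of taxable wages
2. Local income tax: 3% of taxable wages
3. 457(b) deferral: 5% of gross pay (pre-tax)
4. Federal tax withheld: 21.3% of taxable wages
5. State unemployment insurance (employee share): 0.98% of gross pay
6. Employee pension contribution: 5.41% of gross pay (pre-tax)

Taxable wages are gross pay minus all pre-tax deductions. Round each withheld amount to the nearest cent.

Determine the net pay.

457(b) deferral: $6,277.87 × 0.05 = $313.89
Employee pension contribution: $6,277.87 × 0.0541 = $339.63
Pre-tax total = $313.89 + $339.63 = $653.52
Taxable wages = $6,277.87 − $653.52 = $5,624.35
Federal tax withheld: $5,624.35 × 0.213 = $1,197.99
State tax withheld: $5,624.35 × 0.0761 = $428.01
Local income tax: $5,624.35 × 0.03 = $168.73
State unemployment insurance (employee share): $6,277.87 × 0.0098 = $61.52
Total deductions = $313.89 + $339.63 + $1,197.99 + $428.01 + $168.73 + $61.52 = $2,509.77
Net pay = $6,277.87 − $2,509.77 = $3,768.10

$3,768.10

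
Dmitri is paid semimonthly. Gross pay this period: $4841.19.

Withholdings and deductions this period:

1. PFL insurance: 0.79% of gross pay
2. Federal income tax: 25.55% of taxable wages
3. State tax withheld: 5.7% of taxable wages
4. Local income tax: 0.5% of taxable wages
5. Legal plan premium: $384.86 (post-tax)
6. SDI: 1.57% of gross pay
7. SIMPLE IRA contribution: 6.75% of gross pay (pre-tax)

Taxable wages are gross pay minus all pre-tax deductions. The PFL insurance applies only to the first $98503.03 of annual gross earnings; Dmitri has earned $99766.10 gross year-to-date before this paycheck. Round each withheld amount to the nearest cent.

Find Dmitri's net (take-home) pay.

$2620.22

SIMPLE IRA contribution: $4841.19 × 0.0675 = $326.78
Taxable wages = $4841.19 − $326.78 = $4514.41
Local income tax: $4514.41 × 0.005 = $22.57
Federal income tax: $4514.41 × 0.2555 = $1153.43
State tax withheld: $4514.41 × 0.057 = $257.32
SDI: $4841.19 × 0.0157 = $76.01
PFL insurance: annual cap $98503.03 already reached (YTD $99766.10), so $0.00
Legal plan premium: $384.86
Total deductions = $326.78 + $22.57 + $1153.43 + $257.32 + $76.01 + $0.00 + $384.86 = $2220.97
Net pay = $4841.19 − $2220.97 = $2620.22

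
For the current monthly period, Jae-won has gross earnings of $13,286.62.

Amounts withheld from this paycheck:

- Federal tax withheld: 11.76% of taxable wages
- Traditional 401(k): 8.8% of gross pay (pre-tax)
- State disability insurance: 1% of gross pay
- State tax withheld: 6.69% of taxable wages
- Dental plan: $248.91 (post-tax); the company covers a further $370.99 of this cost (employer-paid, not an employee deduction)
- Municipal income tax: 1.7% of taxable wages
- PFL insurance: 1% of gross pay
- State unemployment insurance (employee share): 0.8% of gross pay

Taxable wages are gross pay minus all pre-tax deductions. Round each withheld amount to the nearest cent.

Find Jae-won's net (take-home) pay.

Traditional 401(k): $13,286.62 × 0.088 = $1,169.22
Taxable wages = $13,286.62 − $1,169.22 = $12,117.40
Federal tax withheld: $12,117.40 × 0.1176 = $1,425.01
State tax withheld: $12,117.40 × 0.0669 = $810.65
Municipal income tax: $12,117.40 × 0.017 = $206.00
State unemployment insurance (employee share): $13,286.62 × 0.008 = $106.29
State disability insurance: $13,286.62 × 0.01 = $132.87
PFL insurance: $13,286.62 × 0.01 = $132.87
Dental plan: $248.91
(Employer's $370.99 toward dental plan is not withheld from the employee.)
Total deductions = $1,169.22 + $1,425.01 + $810.65 + $206.00 + $106.29 + $132.87 + $132.87 + $248.91 = $4,231.82
Net pay = $13,286.62 − $4,231.82 = $9,054.80

$9,054.80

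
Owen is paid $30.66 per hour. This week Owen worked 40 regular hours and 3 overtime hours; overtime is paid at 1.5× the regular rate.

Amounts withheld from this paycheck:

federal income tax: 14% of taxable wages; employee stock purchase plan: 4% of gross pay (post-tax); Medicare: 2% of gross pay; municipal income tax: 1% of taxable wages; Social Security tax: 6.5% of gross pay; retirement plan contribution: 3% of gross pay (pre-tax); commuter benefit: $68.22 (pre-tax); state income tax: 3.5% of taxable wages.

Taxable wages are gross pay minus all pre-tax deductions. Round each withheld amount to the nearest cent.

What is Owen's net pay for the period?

$852.47

Regular pay: 40 × $30.66 = $1,226.40
Overtime pay: 3 × $30.66 × 1.5 = $137.97
Gross pay = $1,226.40 + $137.97 = $1,364.37
Retirement plan contribution: $1,364.37 × 0.03 = $40.93
Commuter benefit: $68.22
Pre-tax total = $40.93 + $68.22 = $109.15
Taxable wages = $1,364.37 − $109.15 = $1,255.22
Federal income tax: $1,255.22 × 0.14 = $175.73
State income tax: $1,255.22 × 0.035 = $43.93
Municipal income tax: $1,255.22 × 0.01 = $12.55
Social Security tax: $1,364.37 × 0.065 = $88.68
Medicare: $1,364.37 × 0.02 = $27.29
Employee stock purchase plan: $1,364.37 × 0.04 = $54.57
Total deductions = $40.93 + $68.22 + $175.73 + $43.93 + $12.55 + $88.68 + $27.29 + $54.57 = $511.90
Net pay = $1,364.37 − $511.90 = $852.47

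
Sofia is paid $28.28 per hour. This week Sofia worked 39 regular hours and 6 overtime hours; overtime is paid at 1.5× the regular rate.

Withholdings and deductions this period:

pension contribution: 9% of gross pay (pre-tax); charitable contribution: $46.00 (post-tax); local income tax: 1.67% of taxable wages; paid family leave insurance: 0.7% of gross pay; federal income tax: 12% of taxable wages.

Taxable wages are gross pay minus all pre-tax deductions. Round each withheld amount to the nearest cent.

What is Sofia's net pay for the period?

$1,010.91

Regular pay: 39 × $28.28 = $1,102.92
Overtime pay: 6 × $28.28 × 1.5 = $254.52
Gross pay = $1,102.92 + $254.52 = $1,357.44
Pension contribution: $1,357.44 × 0.09 = $122.17
Taxable wages = $1,357.44 − $122.17 = $1,235.27
Local income tax: $1,235.27 × 0.0167 = $20.63
Federal income tax: $1,235.27 × 0.12 = $148.23
Paid family leave insurance: $1,357.44 × 0.007 = $9.50
Charitable contribution: $46.00
Total deductions = $122.17 + $20.63 + $148.23 + $9.50 + $46.00 = $346.53
Net pay = $1,357.44 − $346.53 = $1,010.91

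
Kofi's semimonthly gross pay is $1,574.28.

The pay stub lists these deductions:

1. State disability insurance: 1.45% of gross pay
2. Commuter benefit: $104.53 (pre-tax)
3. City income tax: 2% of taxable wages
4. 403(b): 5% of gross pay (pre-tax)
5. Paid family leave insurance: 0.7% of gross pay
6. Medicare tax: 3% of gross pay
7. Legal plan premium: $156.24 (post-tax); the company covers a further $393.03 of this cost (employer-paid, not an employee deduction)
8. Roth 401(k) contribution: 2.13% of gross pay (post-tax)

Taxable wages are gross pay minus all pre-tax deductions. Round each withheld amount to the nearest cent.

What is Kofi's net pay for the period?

$1,092.37

Commuter benefit: $104.53
403(b): $1,574.28 × 0.05 = $78.71
Pre-tax total = $104.53 + $78.71 = $183.24
Taxable wages = $1,574.28 − $183.24 = $1,391.04
City income tax: $1,391.04 × 0.02 = $27.82
Paid family leave insurance: $1,574.28 × 0.007 = $11.02
State disability insurance: $1,574.28 × 0.0145 = $22.83
Medicare tax: $1,574.28 × 0.03 = $47.23
Roth 401(k) contribution: $1,574.28 × 0.0213 = $33.53
Legal plan premium: $156.24
(Employer's $393.03 toward legal plan premium is not withheld from the employee.)
Total deductions = $104.53 + $78.71 + $27.82 + $11.02 + $22.83 + $47.23 + $33.53 + $156.24 = $481.91
Net pay = $1,574.28 − $481.91 = $1,092.37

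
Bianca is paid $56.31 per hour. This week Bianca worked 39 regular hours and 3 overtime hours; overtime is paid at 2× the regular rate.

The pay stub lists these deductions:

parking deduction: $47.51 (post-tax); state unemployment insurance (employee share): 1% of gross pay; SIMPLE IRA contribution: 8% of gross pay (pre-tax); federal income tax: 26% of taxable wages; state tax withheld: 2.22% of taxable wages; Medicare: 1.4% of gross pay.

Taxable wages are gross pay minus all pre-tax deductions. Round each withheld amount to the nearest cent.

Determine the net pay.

Regular pay: 39 × $56.31 = $2196.09
Overtime pay: 3 × $56.31 × 2 = $337.86
Gross pay = $2196.09 + $337.86 = $2533.95
SIMPLE IRA contribution: $2533.95 × 0.08 = $202.72
Taxable wages = $2533.95 − $202.72 = $2331.23
State tax withheld: $2331.23 × 0.0222 = $51.75
Federal income tax: $2331.23 × 0.26 = $606.12
Medicare: $2533.95 × 0.014 = $35.48
State unemployment insurance (employee share): $2533.95 × 0.01 = $25.34
Parking deduction: $47.51
Total deductions = $202.72 + $51.75 + $606.12 + $35.48 + $25.34 + $47.51 = $968.92
Net pay = $2533.95 − $968.92 = $1565.03

$1565.03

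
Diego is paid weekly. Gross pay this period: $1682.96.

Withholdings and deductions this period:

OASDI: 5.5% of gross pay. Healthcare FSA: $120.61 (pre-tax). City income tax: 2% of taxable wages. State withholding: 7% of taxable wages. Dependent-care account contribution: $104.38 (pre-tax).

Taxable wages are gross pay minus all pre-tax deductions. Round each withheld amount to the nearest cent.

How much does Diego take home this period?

$1234.19

Healthcare FSA: $120.61
Dependent-care account contribution: $104.38
Pre-tax total = $120.61 + $104.38 = $224.99
Taxable wages = $1682.96 − $224.99 = $1457.97
State withholding: $1457.97 × 0.07 = $102.06
City income tax: $1457.97 × 0.02 = $29.16
OASDI: $1682.96 × 0.055 = $92.56
Total deductions = $120.61 + $104.38 + $102.06 + $29.16 + $92.56 = $448.77
Net pay = $1682.96 − $448.77 = $1234.19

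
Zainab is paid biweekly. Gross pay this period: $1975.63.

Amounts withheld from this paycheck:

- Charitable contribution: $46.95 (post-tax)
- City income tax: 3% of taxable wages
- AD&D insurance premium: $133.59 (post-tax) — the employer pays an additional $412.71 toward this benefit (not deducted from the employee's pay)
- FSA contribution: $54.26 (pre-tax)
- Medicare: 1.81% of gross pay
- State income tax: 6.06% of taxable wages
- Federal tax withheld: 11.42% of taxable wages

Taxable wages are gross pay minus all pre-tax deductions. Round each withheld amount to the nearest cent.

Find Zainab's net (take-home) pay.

$1311.57

FSA contribution: $54.26
Taxable wages = $1975.63 − $54.26 = $1921.37
State income tax: $1921.37 × 0.0606 = $116.44
Federal tax withheld: $1921.37 × 0.1142 = $219.42
City income tax: $1921.37 × 0.03 = $57.64
Medicare: $1975.63 × 0.0181 = $35.76
AD&D insurance premium: $133.59
Charitable contribution: $46.95
(Employer's $412.71 toward AD&D insurance premium is not withheld from the employee.)
Total deductions = $54.26 + $116.44 + $219.42 + $57.64 + $35.76 + $133.59 + $46.95 = $664.06
Net pay = $1975.63 − $664.06 = $1311.57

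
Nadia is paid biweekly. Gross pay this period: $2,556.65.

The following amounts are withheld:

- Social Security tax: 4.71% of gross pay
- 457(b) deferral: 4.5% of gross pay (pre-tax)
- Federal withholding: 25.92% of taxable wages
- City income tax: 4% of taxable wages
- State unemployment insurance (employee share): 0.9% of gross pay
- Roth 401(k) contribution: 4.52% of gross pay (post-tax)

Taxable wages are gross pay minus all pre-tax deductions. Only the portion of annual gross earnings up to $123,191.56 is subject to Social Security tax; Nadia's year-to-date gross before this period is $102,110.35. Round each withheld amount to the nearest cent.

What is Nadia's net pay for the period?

$1,452.09

457(b) deferral: $2,556.65 × 0.045 = $115.05
Taxable wages = $2,556.65 − $115.05 = $2,441.60
City income tax: $2,441.60 × 0.04 = $97.66
Federal withholding: $2,441.60 × 0.2592 = $632.86
Social Security tax: cap not yet reached, full $2,556.65 is subject → $2,556.65 × 0.0471 = $120.42
State unemployment insurance (employee share): $2,556.65 × 0.009 = $23.01
Roth 401(k) contribution: $2,556.65 × 0.0452 = $115.56
Total deductions = $115.05 + $97.66 + $632.86 + $120.42 + $23.01 + $115.56 = $1,104.56
Net pay = $2,556.65 − $1,104.56 = $1,452.09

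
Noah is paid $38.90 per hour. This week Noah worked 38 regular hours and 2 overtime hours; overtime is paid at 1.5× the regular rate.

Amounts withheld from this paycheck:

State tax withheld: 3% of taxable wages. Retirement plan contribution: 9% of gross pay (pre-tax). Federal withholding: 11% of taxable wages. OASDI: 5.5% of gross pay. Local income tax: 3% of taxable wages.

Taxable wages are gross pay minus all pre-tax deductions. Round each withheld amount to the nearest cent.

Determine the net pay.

$1,116.91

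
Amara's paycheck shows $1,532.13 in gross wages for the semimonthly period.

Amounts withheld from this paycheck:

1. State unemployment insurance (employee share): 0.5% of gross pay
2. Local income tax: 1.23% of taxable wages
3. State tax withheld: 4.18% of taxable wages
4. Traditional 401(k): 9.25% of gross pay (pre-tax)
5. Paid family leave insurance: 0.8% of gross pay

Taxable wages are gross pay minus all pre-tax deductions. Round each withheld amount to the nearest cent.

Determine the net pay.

$1,295.27

Traditional 401(k): $1,532.13 × 0.0925 = $141.72
Taxable wages = $1,532.13 − $141.72 = $1,390.41
State tax withheld: $1,390.41 × 0.0418 = $58.12
Local income tax: $1,390.41 × 0.0123 = $17.10
State unemployment insurance (employee share): $1,532.13 × 0.005 = $7.66
Paid family leave insurance: $1,532.13 × 0.008 = $12.26
Total deductions = $141.72 + $58.12 + $17.10 + $7.66 + $12.26 = $236.86
Net pay = $1,532.13 − $236.86 = $1,295.27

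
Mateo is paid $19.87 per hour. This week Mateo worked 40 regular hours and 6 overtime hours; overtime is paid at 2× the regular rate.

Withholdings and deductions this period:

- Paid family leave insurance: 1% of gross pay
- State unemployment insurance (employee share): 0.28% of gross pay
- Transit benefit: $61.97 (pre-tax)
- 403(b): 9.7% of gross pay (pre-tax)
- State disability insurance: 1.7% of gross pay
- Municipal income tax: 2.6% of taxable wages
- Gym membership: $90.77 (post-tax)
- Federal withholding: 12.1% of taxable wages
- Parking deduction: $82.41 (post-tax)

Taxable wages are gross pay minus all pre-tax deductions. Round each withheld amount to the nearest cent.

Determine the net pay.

$539.03

Regular pay: 40 × $19.87 = $794.80
Overtime pay: 6 × $19.87 × 2 = $238.44
Gross pay = $794.80 + $238.44 = $1,033.24
Transit benefit: $61.97
403(b): $1,033.24 × 0.097 = $100.22
Pre-tax total = $61.97 + $100.22 = $162.19
Taxable wages = $1,033.24 − $162.19 = $871.05
Federal withholding: $871.05 × 0.121 = $105.40
Municipal income tax: $871.05 × 0.026 = $22.65
State disability insurance: $1,033.24 × 0.017 = $17.57
Paid family leave insurance: $1,033.24 × 0.01 = $10.33
State unemployment insurance (employee share): $1,033.24 × 0.0028 = $2.89
Parking deduction: $82.41
Gym membership: $90.77
Total deductions = $61.97 + $100.22 + $105.40 + $22.65 + $17.57 + $10.33 + $2.89 + $82.41 + $90.77 = $494.21
Net pay = $1,033.24 − $494.21 = $539.03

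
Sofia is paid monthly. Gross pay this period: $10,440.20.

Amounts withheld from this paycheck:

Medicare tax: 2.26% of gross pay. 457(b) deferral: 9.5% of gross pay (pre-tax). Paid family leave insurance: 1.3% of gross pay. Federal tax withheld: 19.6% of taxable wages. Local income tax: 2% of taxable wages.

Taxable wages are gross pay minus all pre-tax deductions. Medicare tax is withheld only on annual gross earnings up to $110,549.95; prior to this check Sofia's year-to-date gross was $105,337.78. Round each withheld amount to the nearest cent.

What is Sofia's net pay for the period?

$7,154.01

457(b) deferral: $10,440.20 × 0.095 = $991.82
Taxable wages = $10,440.20 − $991.82 = $9,448.38
Local income tax: $9,448.38 × 0.02 = $188.97
Federal tax withheld: $9,448.38 × 0.196 = $1,851.88
Medicare tax: only $110,549.95 − $105,337.78 = $5,212.17 of this check is subject → $5,212.17 × 0.0226 = $117.80
Paid family leave insurance: $10,440.20 × 0.013 = $135.72
Total deductions = $991.82 + $188.97 + $1,851.88 + $117.80 + $135.72 = $3,286.19
Net pay = $10,440.20 − $3,286.19 = $7,154.01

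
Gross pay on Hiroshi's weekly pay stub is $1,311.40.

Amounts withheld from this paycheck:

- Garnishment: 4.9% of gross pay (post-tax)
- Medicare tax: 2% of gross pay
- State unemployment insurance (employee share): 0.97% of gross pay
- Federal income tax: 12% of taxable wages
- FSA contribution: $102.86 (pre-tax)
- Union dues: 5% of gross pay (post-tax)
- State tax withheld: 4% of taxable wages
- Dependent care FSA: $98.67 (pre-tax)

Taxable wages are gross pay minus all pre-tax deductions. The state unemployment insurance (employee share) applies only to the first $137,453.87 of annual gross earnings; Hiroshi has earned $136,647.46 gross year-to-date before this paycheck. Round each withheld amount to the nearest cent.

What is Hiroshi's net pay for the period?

Dependent care FSA: $98.67
FSA contribution: $102.86
Pre-tax total = $98.67 + $102.86 = $201.53
Taxable wages = $1,311.40 − $201.53 = $1,109.87
State tax withheld: $1,109.87 × 0.04 = $44.39
Federal income tax: $1,109.87 × 0.12 = $133.18
State unemployment insurance (employee share): only $137,453.87 − $136,647.46 = $806.41 of this check is subject → $806.41 × 0.0097 = $7.82
Medicare tax: $1,311.40 × 0.02 = $26.23
Garnishment: $1,311.40 × 0.049 = $64.26
Union dues: $1,311.40 × 0.05 = $65.57
Total deductions = $98.67 + $102.86 + $44.39 + $133.18 + $7.82 + $26.23 + $64.26 + $65.57 = $542.98
Net pay = $1,311.40 − $542.98 = $768.42

$768.42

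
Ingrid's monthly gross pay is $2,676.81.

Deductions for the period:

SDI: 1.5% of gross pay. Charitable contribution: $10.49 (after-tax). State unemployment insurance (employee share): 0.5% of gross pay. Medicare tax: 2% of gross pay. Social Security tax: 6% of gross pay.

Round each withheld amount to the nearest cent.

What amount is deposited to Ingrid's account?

$2,398.64

Medicare tax: $2,676.81 × 0.02 = $53.54
Social Security tax: $2,676.81 × 0.06 = $160.61
State unemployment insurance (employee share): $2,676.81 × 0.005 = $13.38
SDI: $2,676.81 × 0.015 = $40.15
Charitable contribution: $10.49
Total deductions = $53.54 + $160.61 + $13.38 + $40.15 + $10.49 = $278.17
Net pay = $2,676.81 − $278.17 = $2,398.64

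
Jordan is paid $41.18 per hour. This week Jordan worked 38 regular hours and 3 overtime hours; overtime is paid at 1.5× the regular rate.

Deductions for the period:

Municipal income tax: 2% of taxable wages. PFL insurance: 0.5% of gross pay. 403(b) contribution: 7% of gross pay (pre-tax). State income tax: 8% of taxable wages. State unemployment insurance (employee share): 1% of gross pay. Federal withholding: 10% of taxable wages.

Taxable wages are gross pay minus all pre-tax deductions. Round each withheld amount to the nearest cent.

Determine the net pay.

Regular pay: 38 × $41.18 = $1564.84
Overtime pay: 3 × $41.18 × 1.5 = $185.31
Gross pay = $1564.84 + $185.31 = $1750.15
403(b) contribution: $1750.15 × 0.07 = $122.51
Taxable wages = $1750.15 − $122.51 = $1627.64
State income tax: $1627.64 × 0.08 = $130.21
Federal withholding: $1627.64 × 0.1 = $162.76
Municipal income tax: $1627.64 × 0.02 = $32.55
State unemployment insurance (employee share): $1750.15 × 0.01 = $17.50
PFL insurance: $1750.15 × 0.005 = $8.75
Total deductions = $122.51 + $130.21 + $162.76 + $32.55 + $17.50 + $8.75 = $474.28
Net pay = $1750.15 − $474.28 = $1275.87

$1275.87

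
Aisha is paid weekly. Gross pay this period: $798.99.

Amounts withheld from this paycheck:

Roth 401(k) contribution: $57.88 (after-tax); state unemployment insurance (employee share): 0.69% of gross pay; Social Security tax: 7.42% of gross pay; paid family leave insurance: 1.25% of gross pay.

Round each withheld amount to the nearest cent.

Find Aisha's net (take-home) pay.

Social Security tax: $798.99 × 0.0742 = $59.29
Paid family leave insurance: $798.99 × 0.0125 = $9.99
State unemployment insurance (employee share): $798.99 × 0.0069 = $5.51
Roth 401(k) contribution: $57.88
Total deductions = $59.29 + $9.99 + $5.51 + $57.88 = $132.67
Net pay = $798.99 − $132.67 = $666.32

$666.32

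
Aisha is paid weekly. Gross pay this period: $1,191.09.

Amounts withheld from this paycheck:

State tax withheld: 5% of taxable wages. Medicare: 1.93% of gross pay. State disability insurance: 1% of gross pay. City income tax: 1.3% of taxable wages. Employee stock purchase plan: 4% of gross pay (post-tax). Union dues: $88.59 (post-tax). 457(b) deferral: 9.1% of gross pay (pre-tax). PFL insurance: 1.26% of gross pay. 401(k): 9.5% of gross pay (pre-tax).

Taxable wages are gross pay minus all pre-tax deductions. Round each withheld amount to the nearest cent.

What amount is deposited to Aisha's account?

$722.33

401(k): $1,191.09 × 0.095 = $113.15
457(b) deferral: $1,191.09 × 0.091 = $108.39
Pre-tax total = $113.15 + $108.39 = $221.54
Taxable wages = $1,191.09 − $221.54 = $969.55
City income tax: $969.55 × 0.013 = $12.60
State tax withheld: $969.55 × 0.05 = $48.48
Medicare: $1,191.09 × 0.0193 = $22.99
State disability insurance: $1,191.09 × 0.01 = $11.91
PFL insurance: $1,191.09 × 0.0126 = $15.01
Union dues: $88.59
Employee stock purchase plan: $1,191.09 × 0.04 = $47.64
Total deductions = $113.15 + $108.39 + $12.60 + $48.48 + $22.99 + $11.91 + $15.01 + $88.59 + $47.64 = $468.76
Net pay = $1,191.09 − $468.76 = $722.33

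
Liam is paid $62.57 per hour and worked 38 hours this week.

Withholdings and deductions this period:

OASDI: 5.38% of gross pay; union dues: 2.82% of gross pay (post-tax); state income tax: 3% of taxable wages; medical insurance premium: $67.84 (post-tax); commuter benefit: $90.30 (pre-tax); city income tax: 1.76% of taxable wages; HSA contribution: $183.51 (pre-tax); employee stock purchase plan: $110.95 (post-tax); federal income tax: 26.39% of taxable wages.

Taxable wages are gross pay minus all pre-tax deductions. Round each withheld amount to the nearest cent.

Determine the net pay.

$1,074.73

Gross pay: 38 × $62.57 = $2,377.66
HSA contribution: $183.51
Commuter benefit: $90.30
Pre-tax total = $183.51 + $90.30 = $273.81
Taxable wages = $2,377.66 − $273.81 = $2,103.85
City income tax: $2,103.85 × 0.0176 = $37.03
Federal income tax: $2,103.85 × 0.2639 = $555.21
State income tax: $2,103.85 × 0.03 = $63.12
OASDI: $2,377.66 × 0.0538 = $127.92
Union dues: $2,377.66 × 0.0282 = $67.05
Employee stock purchase plan: $110.95
Medical insurance premium: $67.84
Total deductions = $183.51 + $90.30 + $37.03 + $555.21 + $63.12 + $127.92 + $67.05 + $110.95 + $67.84 = $1,302.93
Net pay = $2,377.66 − $1,302.93 = $1,074.73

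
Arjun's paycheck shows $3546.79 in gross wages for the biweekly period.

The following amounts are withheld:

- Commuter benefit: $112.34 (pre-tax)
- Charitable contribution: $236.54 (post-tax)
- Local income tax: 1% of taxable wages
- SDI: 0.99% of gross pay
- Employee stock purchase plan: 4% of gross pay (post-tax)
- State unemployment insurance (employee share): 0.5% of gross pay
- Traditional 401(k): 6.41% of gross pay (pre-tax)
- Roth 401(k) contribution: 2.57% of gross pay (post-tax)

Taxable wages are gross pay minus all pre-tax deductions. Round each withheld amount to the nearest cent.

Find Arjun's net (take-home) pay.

Traditional 401(k): $3546.79 × 0.0641 = $227.35
Commuter benefit: $112.34
Pre-tax total = $227.35 + $112.34 = $339.69
Taxable wages = $3546.79 − $339.69 = $3207.10
Local income tax: $3207.10 × 0.01 = $32.07
SDI: $3546.79 × 0.0099 = $35.11
State unemployment insurance (employee share): $3546.79 × 0.005 = $17.73
Charitable contribution: $236.54
Roth 401(k) contribution: $3546.79 × 0.0257 = $91.15
Employee stock purchase plan: $3546.79 × 0.04 = $141.87
Total deductions = $227.35 + $112.34 + $32.07 + $35.11 + $17.73 + $236.54 + $91.15 + $141.87 = $894.16
Net pay = $3546.79 − $894.16 = $2652.63

$2652.63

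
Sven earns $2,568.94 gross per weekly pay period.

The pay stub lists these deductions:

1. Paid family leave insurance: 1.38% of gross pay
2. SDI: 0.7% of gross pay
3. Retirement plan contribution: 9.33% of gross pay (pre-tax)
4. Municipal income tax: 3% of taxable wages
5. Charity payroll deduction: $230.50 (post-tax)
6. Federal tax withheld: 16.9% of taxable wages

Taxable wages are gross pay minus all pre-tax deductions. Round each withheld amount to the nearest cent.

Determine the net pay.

$1,581.81

Retirement plan contribution: $2,568.94 × 0.0933 = $239.68
Taxable wages = $2,568.94 − $239.68 = $2,329.26
Federal tax withheld: $2,329.26 × 0.169 = $393.64
Municipal income tax: $2,329.26 × 0.03 = $69.88
SDI: $2,568.94 × 0.007 = $17.98
Paid family leave insurance: $2,568.94 × 0.0138 = $35.45
Charity payroll deduction: $230.50
Total deductions = $239.68 + $393.64 + $69.88 + $17.98 + $35.45 + $230.50 = $987.13
Net pay = $2,568.94 − $987.13 = $1,581.81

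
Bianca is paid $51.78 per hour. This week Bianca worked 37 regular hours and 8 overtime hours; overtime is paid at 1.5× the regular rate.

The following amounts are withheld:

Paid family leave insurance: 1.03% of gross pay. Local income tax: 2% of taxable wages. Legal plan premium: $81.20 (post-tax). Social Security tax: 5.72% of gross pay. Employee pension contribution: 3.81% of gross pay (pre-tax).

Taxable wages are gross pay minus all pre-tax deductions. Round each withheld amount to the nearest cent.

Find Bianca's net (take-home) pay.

$2,139.28

Regular pay: 37 × $51.78 = $1,915.86
Overtime pay: 8 × $51.78 × 1.5 = $621.36
Gross pay = $1,915.86 + $621.36 = $2,537.22
Employee pension contribution: $2,537.22 × 0.0381 = $96.67
Taxable wages = $2,537.22 − $96.67 = $2,440.55
Local income tax: $2,440.55 × 0.02 = $48.81
Social Security tax: $2,537.22 × 0.0572 = $145.13
Paid family leave insurance: $2,537.22 × 0.0103 = $26.13
Legal plan premium: $81.20
Total deductions = $96.67 + $48.81 + $145.13 + $26.13 + $81.20 = $397.94
Net pay = $2,537.22 − $397.94 = $2,139.28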